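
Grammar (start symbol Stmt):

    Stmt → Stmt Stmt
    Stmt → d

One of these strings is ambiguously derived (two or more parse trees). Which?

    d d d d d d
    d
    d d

d d d d d d: 42 trees
d: 1 tree
d d: 1 tree

d d d d d d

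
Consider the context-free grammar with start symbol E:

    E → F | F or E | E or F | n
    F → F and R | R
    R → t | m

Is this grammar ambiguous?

Ambiguous

Witness: m or m

Derivation 1: E ⇒ F or E ⇒ R or E ⇒ m or E ⇒ m or F ⇒ m or R ⇒ m or m
Derivation 2: E ⇒ E or F ⇒ F or F ⇒ R or F ⇒ m or F ⇒ m or R ⇒ m or m

Two distinct leftmost derivations for the same string.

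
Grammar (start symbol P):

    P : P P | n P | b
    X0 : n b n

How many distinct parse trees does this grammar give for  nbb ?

2

Parse trees for nbb:
  [P [P n [P b]] [P b]]
  [P n [P [P b] [P b]]]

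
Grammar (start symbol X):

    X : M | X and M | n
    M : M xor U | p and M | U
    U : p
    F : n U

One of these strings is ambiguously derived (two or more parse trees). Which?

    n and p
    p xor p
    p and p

p and p

n and p: 1 tree
p xor p: 1 tree
p and p: 2 trees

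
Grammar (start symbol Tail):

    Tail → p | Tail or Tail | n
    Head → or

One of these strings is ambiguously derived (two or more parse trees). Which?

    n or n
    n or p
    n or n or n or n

n or n: 1 tree
n or p: 1 tree
n or n or n or n: 5 trees

n or n or n or n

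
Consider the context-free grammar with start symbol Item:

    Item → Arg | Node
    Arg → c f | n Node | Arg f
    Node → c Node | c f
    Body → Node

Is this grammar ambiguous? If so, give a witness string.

Ambiguous

Witness: c f

Derivation 1: Item ⇒ Arg ⇒ c f
Derivation 2: Item ⇒ Node ⇒ c f

Two distinct leftmost derivations for the same string.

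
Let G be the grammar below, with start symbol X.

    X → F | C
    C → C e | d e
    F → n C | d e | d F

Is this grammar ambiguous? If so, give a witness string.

Ambiguous

Witness: d e

Derivation 1: X ⇒ F ⇒ d e
Derivation 2: X ⇒ C ⇒ d e

Two distinct leftmost derivations for the same string.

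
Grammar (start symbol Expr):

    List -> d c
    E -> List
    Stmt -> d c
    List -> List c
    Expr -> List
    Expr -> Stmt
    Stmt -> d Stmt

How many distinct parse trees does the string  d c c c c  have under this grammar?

1

Parse trees for d c c c c:
  [Expr [List [List [List [List d c] c] c] c]]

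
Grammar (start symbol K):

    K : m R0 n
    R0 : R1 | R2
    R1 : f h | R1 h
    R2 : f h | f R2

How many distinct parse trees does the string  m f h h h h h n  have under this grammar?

Parse trees for m f h h h h h n:
  [K m [R0 [R1 [R1 [R1 [R1 [R1 f h] h] h] h] h]] n]

1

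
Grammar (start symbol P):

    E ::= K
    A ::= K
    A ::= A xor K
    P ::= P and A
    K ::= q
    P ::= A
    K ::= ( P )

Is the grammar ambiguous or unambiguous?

Only P, A, K are reachable from P; ignoring the rest: P → P and A | A  ;  A → A xor K | K  — a left-associative chain with K at the bottom. Each string factors uniquely by precedence.

Unambiguous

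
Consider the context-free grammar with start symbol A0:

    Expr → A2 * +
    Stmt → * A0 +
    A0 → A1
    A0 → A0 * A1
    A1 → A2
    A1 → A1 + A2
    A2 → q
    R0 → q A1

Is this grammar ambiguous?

Only A0, A1, A2 are reachable from A0; ignoring the rest: A0 → A0 * A1 | A1  ;  A1 → A1 + A2 | A2  — a left-associative chain with A2 at the bottom. Each string factors uniquely by precedence.

Unambiguous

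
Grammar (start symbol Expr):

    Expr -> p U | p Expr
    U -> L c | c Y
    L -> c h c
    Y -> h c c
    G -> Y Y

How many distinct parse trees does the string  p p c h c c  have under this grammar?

Parse trees for p p c h c c:
  [Expr p [Expr p [U [L c h c] c]]]
  [Expr p [Expr p [U c [Y h c c]]]]

2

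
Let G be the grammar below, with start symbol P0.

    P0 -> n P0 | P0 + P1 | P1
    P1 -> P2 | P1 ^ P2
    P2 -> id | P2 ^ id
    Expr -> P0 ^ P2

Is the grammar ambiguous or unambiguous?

Witness: id ^ id

Derivation 1: P0 ⇒ P1 ⇒ P2 ⇒ P2 ^ id ⇒ id ^ id
Derivation 2: P0 ⇒ P1 ⇒ P1 ^ P2 ⇒ P2 ^ P2 ⇒ id ^ P2 ⇒ id ^ id

Two distinct leftmost derivations for the same string.

Ambiguous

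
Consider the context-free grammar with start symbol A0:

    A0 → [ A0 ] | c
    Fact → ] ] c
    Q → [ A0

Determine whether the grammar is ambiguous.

Unambiguous

(Fact, Q are unreachable from A0, so their rules don't affect L(A0).) L(A0) is { openⁿ atom closeⁿ : n ≥ 0 }. The bracket depth fixes n, and the derivation is forced at every step.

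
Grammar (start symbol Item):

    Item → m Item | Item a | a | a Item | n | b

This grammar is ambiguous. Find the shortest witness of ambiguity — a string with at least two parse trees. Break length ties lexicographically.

a a

length 1: no string has ≥2 trees
length 2: a a has 2 parse trees

Two derivations of a a:
  Item ⇒ Item a ⇒ a a
  Item ⇒ a Item ⇒ a a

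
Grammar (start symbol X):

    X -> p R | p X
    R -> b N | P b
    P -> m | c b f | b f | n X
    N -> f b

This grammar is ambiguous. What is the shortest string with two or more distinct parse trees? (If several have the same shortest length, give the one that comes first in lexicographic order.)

p b f b

length 3: no string has ≥2 trees
length 4: p b f b has 2 parse trees

Two derivations of p b f b:
  X ⇒ p R ⇒ p b N ⇒ p b f b
  X ⇒ p R ⇒ p P b ⇒ p b f b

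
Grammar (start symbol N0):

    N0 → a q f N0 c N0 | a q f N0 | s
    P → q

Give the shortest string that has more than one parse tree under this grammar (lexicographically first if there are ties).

length 1: no string has ≥2 trees
length 4: no string has ≥2 trees
length 6: no string has ≥2 trees
length 7: no string has ≥2 trees
length 9: a q f a q f s c s has 2 parse trees

Two derivations of a q f a q f s c s:
  N0 ⇒ a q f N0 c N0 ⇒ a q f a q f N0 c N0 ⇒ a q f a q f s c N0 ⇒ a q f a q f s c s
  N0 ⇒ a q f N0 ⇒ a q f a q f N0 c N0 ⇒ a q f a q f s c N0 ⇒ a q f a q f s c s

a q f a q f s c s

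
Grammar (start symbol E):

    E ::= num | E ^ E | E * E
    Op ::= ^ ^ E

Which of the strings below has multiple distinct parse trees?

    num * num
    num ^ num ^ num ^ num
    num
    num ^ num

num * num: 1 tree
num ^ num ^ num ^ num: 5 trees
num: 1 tree
num ^ num: 1 tree

num ^ num ^ num ^ num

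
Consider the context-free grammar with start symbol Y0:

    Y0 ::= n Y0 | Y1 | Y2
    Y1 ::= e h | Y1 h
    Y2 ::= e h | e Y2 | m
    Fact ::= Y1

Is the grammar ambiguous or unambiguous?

Witness: e h

Derivation 1: Y0 ⇒ Y1 ⇒ e h
Derivation 2: Y0 ⇒ Y2 ⇒ e h

Two distinct leftmost derivations for the same string.

Ambiguous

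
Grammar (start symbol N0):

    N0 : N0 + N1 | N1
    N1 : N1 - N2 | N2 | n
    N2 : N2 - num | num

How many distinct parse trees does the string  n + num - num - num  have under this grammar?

4

Parse trees for n + num - num - num:
  [N0 [N0 [N1 n]] + [N1 [N1 [N2 num]] - [N2 [N2 num] - num]]]
  [N0 [N0 [N1 n]] + [N1 [N1 [N1 [N2 num]] - [N2 num]] - [N2 num]]]
  [N0 [N0 [N1 n]] + [N1 [N1 [N2 [N2 num] - num]] - [N2 num]]]
  [N0 [N0 [N1 n]] + [N1 [N2 [N2 [N2 num] - num] - num]]]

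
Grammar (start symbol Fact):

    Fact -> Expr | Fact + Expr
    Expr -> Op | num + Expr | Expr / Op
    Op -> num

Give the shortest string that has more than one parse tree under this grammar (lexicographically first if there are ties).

num + num

length 1: no string has ≥2 trees
length 3: num + num has 2 parse trees

Two derivations of num + num:
  Fact ⇒ Expr ⇒ num + Expr ⇒ num + Op ⇒ num + num
  Fact ⇒ Fact + Expr ⇒ Expr + Expr ⇒ Op + Expr ⇒ num + Expr ⇒ num + Op ⇒ num + num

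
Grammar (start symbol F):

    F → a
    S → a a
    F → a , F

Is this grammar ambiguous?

Only F is reachable from F; ignoring the rest: Right-recursive list with a separator: after each atom, whether the separator follows determines the rule. One parse per string.

Unambiguous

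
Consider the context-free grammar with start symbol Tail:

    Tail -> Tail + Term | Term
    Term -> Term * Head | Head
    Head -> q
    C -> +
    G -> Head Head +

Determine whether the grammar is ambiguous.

Only Tail, Term, Head are reachable from Tail; ignoring the rest: This is a standard precedence ladder (Tail over Term over Head), with each level left-recursive on its own operator ('+' at Tail, '*' at Term). That structure is LR(1), hence unambiguous.

Unambiguous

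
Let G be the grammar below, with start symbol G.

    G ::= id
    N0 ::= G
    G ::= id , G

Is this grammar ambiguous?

(N0 is unreachable from G, so its rules don't affect L(G).) Right-recursive list with a separator: after each atom, whether the separator follows determines the rule. One parse per string.

Unambiguous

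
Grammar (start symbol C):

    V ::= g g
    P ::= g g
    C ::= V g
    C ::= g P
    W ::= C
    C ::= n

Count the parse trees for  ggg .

2

Parse trees for ggg:
  [C [V g g] g]
  [C g [P g g]]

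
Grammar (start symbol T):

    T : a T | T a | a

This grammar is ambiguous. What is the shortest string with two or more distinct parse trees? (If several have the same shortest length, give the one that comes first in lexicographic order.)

length 1: no string has ≥2 trees
length 2: a a has 2 parse trees

Two derivations of a a:
  T ⇒ a T ⇒ a a
  T ⇒ T a ⇒ a a

a a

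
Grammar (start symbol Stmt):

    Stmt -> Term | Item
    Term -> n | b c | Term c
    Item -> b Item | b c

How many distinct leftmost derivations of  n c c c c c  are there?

1

Parse trees for n c c c c c:
  [Stmt [Term [Term [Term [Term [Term [Term n] c] c] c] c] c]]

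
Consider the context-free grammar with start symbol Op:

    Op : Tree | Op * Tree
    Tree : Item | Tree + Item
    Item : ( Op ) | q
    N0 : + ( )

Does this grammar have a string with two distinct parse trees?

Unambiguous

Only Op, Tree, Item are reachable from Op; ignoring the rest: The grammar is stratified — Op handles '*' (left-recursive), Tree handles '+', Item atoms. Each operator has a fixed associativity and precedence level, so every string has one parse.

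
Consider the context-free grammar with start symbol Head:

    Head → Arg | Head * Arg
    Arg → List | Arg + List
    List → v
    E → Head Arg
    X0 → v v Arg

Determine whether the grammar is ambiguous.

Only Head, Arg, List are reachable from Head; ignoring the rest: Head → Head * Arg | Arg  ;  Arg → Arg + List | List  — a left-associative chain with List at the bottom. Each string factors uniquely by precedence.

Unambiguous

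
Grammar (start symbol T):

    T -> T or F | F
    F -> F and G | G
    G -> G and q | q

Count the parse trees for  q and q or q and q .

4

Parse trees for q and q or q and q:
  [T [T [F [F [G q]] and [G q]]] or [F [F [G q]] and [G q]]]
  [T [T [F [F [G q]] and [G q]]] or [F [G [G q] and q]]]
  [T [T [F [G [G q] and q]]] or [F [F [G q]] and [G q]]]
  [T [T [F [G [G q] and q]]] or [F [G [G q] and q]]]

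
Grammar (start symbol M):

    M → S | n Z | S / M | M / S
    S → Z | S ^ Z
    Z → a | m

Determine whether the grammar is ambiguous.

Witness: a / a

Derivation 1: M ⇒ S / M ⇒ Z / M ⇒ a / M ⇒ a / S ⇒ a / Z ⇒ a / a
Derivation 2: M ⇒ M / S ⇒ S / S ⇒ Z / S ⇒ a / S ⇒ a / Z ⇒ a / a

Two distinct leftmost derivations for the same string.

Ambiguous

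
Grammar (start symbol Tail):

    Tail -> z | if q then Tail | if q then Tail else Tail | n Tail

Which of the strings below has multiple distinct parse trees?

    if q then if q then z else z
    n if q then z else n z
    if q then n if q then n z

if q then if q then z else z: 2 trees
n if q then z else n z: 1 tree
if q then n if q then n z: 1 tree

if q then if q then z else z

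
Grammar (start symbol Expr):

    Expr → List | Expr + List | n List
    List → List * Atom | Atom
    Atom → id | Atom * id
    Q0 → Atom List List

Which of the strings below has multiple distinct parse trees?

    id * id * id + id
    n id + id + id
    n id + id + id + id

id * id * id + id

id * id * id + id: 4 trees
n id + id + id: 1 tree
n id + id + id + id: 1 tree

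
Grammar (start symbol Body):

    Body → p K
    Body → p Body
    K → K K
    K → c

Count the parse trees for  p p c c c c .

Parse trees for p p c c c c:
  [Body p [Body p [K [K c] [K [K c] [K [K c] [K c]]]]]]
  [Body p [Body p [K [K c] [K [K [K c] [K c]] [K c]]]]]
  [Body p [Body p [K [K [K c] [K c]] [K [K c] [K c]]]]]
  [Body p [Body p [K [K [K c] [K [K c] [K c]]] [K c]]]]
  [Body p [Body p [K [K [K [K c] [K c]] [K c]] [K c]]]]

5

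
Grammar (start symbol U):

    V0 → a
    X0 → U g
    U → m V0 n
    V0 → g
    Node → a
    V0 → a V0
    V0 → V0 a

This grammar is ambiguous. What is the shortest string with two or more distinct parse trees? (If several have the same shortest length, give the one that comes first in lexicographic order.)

m a a n

length 3: no string has ≥2 trees
length 4: m a a n has 2 parse trees

Two derivations of m a a n:
  U ⇒ m V0 n ⇒ m a V0 n ⇒ m a a n
  U ⇒ m V0 n ⇒ m V0 a n ⇒ m a a n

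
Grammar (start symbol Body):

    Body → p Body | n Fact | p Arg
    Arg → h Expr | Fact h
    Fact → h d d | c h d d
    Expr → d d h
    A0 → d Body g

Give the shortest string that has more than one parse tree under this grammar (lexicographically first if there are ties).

p h d d h

length 4: no string has ≥2 trees
length 5: p h d d h has 2 parse trees

Two derivations of p h d d h:
  Body ⇒ p Arg ⇒ p h Expr ⇒ p h d d h
  Body ⇒ p Arg ⇒ p Fact h ⇒ p h d d h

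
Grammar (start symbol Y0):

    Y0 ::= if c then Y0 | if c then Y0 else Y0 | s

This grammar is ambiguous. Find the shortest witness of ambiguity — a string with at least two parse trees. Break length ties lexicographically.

if c then if c then s else s

length 1: no string has ≥2 trees
length 4: no string has ≥2 trees
length 6: no string has ≥2 trees
length 7: no string has ≥2 trees
length 9: if c then if c then s else s has 2 parse trees

Two derivations of if c then if c then s else s:
  Y0 ⇒ if c then Y0 ⇒ if c then if c then Y0 else Y0 ⇒ if c then if c then s else Y0 ⇒ if c then if c then s else s
  Y0 ⇒ if c then Y0 else Y0 ⇒ if c then if c then Y0 else Y0 ⇒ if c then if c then s else Y0 ⇒ if c then if c then s else s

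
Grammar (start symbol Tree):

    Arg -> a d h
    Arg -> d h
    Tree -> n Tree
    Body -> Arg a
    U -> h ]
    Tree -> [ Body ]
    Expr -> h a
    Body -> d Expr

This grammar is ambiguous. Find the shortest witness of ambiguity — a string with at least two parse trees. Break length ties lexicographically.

[ d h a ]

length 5: [ d h a ] has 2 parse trees

Two derivations of [ d h a ]:
  Tree ⇒ [ Body ] ⇒ [ Arg a ] ⇒ [ d h a ]
  Tree ⇒ [ Body ] ⇒ [ d Expr ] ⇒ [ d h a ]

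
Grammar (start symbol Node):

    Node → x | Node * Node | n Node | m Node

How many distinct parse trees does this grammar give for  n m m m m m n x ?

1

Parse trees for n m m m m m n x:
  [Node n [Node m [Node m [Node m [Node m [Node m [Node n [Node x]]]]]]]]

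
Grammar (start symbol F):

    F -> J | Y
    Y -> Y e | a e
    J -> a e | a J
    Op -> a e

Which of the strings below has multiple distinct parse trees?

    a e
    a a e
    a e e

a e

a e: 2 trees
a a e: 1 tree
a e e: 1 tree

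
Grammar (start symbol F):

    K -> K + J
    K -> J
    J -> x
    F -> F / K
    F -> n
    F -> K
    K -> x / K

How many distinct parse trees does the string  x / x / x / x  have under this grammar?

Parse trees for x / x / x / x:
  [F [F [K [J x]]] / [K x / [K x / [K [J x]]]]]
  [F [F [F [K [J x]]] / [K [J x]]] / [K x / [K [J x]]]]
  [F [F [K x / [K [J x]]]] / [K x / [K [J x]]]]
  [F [F [F [K [J x]]] / [K x / [K [J x]]]] / [K [J x]]]
  [F [F [F [F [K [J x]]] / [K [J x]]] / [K [J x]]] / [K [J x]]]
  [F [F [F [K x / [K [J x]]]] / [K [J x]]] / [K [J x]]]
  [F [F [K x / [K x / [K [J x]]]]] / [K [J x]]]
  [F [K x / [K x / [K x / [K [J x]]]]]]

8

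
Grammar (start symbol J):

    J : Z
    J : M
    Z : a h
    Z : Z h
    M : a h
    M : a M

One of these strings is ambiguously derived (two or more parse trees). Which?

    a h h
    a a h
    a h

a h h: 1 tree
a a h: 1 tree
a h: 2 trees

a h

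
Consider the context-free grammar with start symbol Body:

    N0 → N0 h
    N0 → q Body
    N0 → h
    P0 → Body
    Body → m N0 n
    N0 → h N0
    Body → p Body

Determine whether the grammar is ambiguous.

Witness: m h h n

Derivation 1: Body ⇒ m N0 n ⇒ m N0 h n ⇒ m h h n
Derivation 2: Body ⇒ m N0 n ⇒ m h N0 n ⇒ m h h n

Two distinct leftmost derivations for the same string.

Ambiguous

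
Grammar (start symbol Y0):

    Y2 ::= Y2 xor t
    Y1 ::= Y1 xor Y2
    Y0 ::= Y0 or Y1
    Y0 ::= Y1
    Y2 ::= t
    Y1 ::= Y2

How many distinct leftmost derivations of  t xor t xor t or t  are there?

Parse trees for t xor t xor t or t:
  [Y0 [Y0 [Y1 [Y1 [Y2 t]] xor [Y2 [Y2 t] xor t]]] or [Y1 [Y2 t]]]
  [Y0 [Y0 [Y1 [Y1 [Y1 [Y2 t]] xor [Y2 t]] xor [Y2 t]]] or [Y1 [Y2 t]]]
  [Y0 [Y0 [Y1 [Y1 [Y2 [Y2 t] xor t]] xor [Y2 t]]] or [Y1 [Y2 t]]]
  [Y0 [Y0 [Y1 [Y2 [Y2 [Y2 t] xor t] xor t]]] or [Y1 [Y2 t]]]

4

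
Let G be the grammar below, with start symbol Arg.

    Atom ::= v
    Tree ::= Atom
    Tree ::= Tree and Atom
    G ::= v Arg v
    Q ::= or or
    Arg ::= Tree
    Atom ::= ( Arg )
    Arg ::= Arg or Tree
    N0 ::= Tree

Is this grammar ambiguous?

Only Arg, Tree, Atom are reachable from Arg; ignoring the rest: Arg → Arg or Tree | Tree  ;  Tree → Tree and Atom | Atom  — a left-associative chain with Atom at the bottom. Each string factors uniquely by precedence.

Unambiguous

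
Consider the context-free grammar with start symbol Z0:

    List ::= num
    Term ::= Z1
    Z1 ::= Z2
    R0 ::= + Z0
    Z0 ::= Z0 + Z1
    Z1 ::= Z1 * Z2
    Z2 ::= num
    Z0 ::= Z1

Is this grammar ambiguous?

Unambiguous

(List, R0, Term are unreachable from Z0, so their rules don't affect L(Z0).) This is a standard precedence ladder (Z0 over Z1 over Z2), with each level left-recursive on its own operator ('+' at Z0, '*' at Z1). That structure is LR(1), hence unambiguous.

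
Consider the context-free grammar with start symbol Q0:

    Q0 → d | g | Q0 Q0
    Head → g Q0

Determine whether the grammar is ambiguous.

Ambiguous

Witness: d d d

Derivation 1: Q0 ⇒ Q0 Q0 ⇒ d Q0 ⇒ d Q0 Q0 ⇒ d d Q0 ⇒ d d d
Derivation 2: Q0 ⇒ Q0 Q0 ⇒ Q0 Q0 Q0 ⇒ d Q0 Q0 ⇒ d d Q0 ⇒ d d d

Two distinct leftmost derivations for the same string.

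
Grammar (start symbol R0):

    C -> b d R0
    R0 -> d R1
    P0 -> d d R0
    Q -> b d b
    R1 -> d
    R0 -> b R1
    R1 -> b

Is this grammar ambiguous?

Only R0, R1 are reachable from R0; ignoring the rest: Restricted to the reachable nonterminals, every rule has the form A → t or A → t B, and no two rules for the same A share a first terminal. The grammar encodes a DFA — one run per string.

Unambiguous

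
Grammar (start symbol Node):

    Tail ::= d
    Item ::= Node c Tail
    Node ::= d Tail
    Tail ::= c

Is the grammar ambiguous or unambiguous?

Unambiguous

(Item is unreachable from Node, so its rules don't affect L(Node).) The reachable rules are right-linear with at most one rule per (nonterminal, next-terminal) pair. Each input token forces the next rule, so parsing is deterministic.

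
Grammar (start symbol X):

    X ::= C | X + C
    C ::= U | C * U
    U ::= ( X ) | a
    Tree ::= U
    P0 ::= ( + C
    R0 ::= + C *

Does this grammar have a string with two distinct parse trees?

Unambiguous

Only X, C, U are reachable from X; ignoring the rest: The grammar is stratified — X handles '+' (left-recursive), C handles '*', U atoms. Each operator has a fixed associativity and precedence level, so every string has one parse.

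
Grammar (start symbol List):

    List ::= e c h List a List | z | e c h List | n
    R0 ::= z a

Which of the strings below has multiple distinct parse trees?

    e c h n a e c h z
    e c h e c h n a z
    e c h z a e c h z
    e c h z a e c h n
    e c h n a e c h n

e c h e c h n a z

e c h n a e c h z: 1 tree
e c h e c h n a z: 2 trees
e c h z a e c h z: 1 tree
e c h z a e c h n: 1 tree
e c h n a e c h n: 1 tree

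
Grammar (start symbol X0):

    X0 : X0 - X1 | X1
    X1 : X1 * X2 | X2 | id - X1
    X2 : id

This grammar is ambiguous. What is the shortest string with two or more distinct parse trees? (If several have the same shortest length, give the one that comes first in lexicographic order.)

length 1: no string has ≥2 trees
length 3: id - id has 2 parse trees

Two derivations of id - id:
  X0 ⇒ X0 - X1 ⇒ X1 - X1 ⇒ X2 - X1 ⇒ id - X1 ⇒ id - X2 ⇒ id - id
  X0 ⇒ X1 ⇒ id - X1 ⇒ id - X2 ⇒ id - id

id - id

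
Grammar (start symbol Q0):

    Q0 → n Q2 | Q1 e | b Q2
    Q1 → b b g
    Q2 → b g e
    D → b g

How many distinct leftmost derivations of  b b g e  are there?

Parse trees for b b g e:
  [Q0 [Q1 b b g] e]
  [Q0 b [Q2 b g e]]

2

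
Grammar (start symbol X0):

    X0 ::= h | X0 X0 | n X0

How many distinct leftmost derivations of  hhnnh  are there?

2

Parse trees for hhnnh:
  [X0 [X0 h] [X0 [X0 h] [X0 n [X0 n [X0 h]]]]]
  [X0 [X0 [X0 h] [X0 h]] [X0 n [X0 n [X0 h]]]]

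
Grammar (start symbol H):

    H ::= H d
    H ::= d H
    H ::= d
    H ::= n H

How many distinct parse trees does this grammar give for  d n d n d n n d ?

Parse trees for d n d n d n n d:
  [H d [H n [H d [H n [H d [H n [H n [H d]]]]]]]]

1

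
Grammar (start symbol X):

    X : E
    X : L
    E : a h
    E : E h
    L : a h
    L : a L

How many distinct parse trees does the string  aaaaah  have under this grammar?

Parse trees for aaaaah:
  [X [L a [L a [L a [L a [L a h]]]]]]

1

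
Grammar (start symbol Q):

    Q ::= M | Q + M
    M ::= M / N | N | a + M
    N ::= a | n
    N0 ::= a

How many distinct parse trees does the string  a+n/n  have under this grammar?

Parse trees for a+n/n:
  [Q [M [M a + [M [N n]]] / [N n]]]
  [Q [M a + [M [M [N n]] / [N n]]]]
  [Q [Q [M [N a]]] + [M [M [N n]] / [N n]]]

3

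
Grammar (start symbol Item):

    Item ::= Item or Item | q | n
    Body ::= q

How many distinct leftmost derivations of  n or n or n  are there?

2

Parse trees for n or n or n:
  [Item [Item n] or [Item [Item n] or [Item n]]]
  [Item [Item [Item n] or [Item n]] or [Item n]]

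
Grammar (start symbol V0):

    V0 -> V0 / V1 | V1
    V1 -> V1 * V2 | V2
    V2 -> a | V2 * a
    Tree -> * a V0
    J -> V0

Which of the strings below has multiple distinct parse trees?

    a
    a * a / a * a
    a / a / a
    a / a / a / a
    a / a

a: 1 tree
a * a / a * a: 4 trees
a / a / a: 1 tree
a / a / a / a: 1 tree
a / a: 1 tree

a * a / a * a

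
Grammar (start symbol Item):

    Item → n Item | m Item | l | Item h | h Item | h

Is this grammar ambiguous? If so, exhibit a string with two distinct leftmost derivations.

Witness: h h

Derivation 1: Item ⇒ Item h ⇒ h h
Derivation 2: Item ⇒ h Item ⇒ h h

Two distinct leftmost derivations for the same string.

Ambiguous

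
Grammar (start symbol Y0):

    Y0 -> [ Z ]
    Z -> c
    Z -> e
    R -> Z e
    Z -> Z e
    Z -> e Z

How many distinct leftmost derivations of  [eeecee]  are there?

10

Parse trees for [eeecee] (showing first 6 of 10):
  [Y0 [ [Z [Z [Z e [Z e [Z e [Z c]]]] e] e] ]]
  [Y0 [ [Z [Z e [Z [Z e [Z e [Z c]]] e]] e] ]]
  [Y0 [ [Z [Z e [Z e [Z [Z e [Z c]] e]]] e] ]]
  [Y0 [ [Z [Z e [Z e [Z e [Z [Z c] e]]]] e] ]]
  [Y0 [ [Z e [Z [Z [Z e [Z e [Z c]]] e] e]] ]]
  [Y0 [ [Z e [Z [Z e [Z [Z e [Z c]] e]] e]] ]]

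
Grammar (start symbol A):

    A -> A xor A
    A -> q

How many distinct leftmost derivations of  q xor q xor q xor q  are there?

Parse trees for q xor q xor q xor q:
  [A [A q] xor [A [A q] xor [A [A q] xor [A q]]]]
  [A [A q] xor [A [A [A q] xor [A q]] xor [A q]]]
  [A [A [A q] xor [A q]] xor [A [A q] xor [A q]]]
  [A [A [A q] xor [A [A q] xor [A q]]] xor [A q]]
  [A [A [A [A q] xor [A q]] xor [A q]] xor [A q]]

5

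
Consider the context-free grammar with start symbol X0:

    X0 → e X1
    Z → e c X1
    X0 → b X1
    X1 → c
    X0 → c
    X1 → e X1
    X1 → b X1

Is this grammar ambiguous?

(Z is unreachable from X0, so its rules don't affect L(X0).) Restricted to the reachable nonterminals, every rule has the form A → t or A → t B, and no two rules for the same A share a first terminal. The grammar encodes a DFA — one run per string.

Unambiguous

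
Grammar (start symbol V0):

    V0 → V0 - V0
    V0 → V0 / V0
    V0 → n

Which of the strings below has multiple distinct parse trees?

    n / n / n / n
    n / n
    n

n / n / n / n

n / n / n / n: 5 trees
n / n: 1 tree
n: 1 tree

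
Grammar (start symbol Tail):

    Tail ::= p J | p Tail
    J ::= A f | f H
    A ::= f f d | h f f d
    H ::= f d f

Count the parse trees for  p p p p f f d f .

2

Parse trees for p p p p f f d f:
  [Tail p [Tail p [Tail p [Tail p [J [A f f d] f]]]]]
  [Tail p [Tail p [Tail p [Tail p [J f [H f d f]]]]]]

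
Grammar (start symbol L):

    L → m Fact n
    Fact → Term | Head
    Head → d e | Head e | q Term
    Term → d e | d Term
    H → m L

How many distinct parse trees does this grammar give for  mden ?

2

Parse trees for mden:
  [L m [Fact [Term d e]] n]
  [L m [Fact [Head d e]] n]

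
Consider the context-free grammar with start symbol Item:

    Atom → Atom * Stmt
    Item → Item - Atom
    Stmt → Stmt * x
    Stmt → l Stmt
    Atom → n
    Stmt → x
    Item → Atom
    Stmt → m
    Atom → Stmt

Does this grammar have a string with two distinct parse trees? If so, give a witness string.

Ambiguous

Witness: m * x

Derivation 1: Item ⇒ Atom ⇒ Atom * Stmt ⇒ Stmt * Stmt ⇒ m * Stmt ⇒ m * x
Derivation 2: Item ⇒ Atom ⇒ Stmt ⇒ Stmt * x ⇒ m * x

Two distinct leftmost derivations for the same string.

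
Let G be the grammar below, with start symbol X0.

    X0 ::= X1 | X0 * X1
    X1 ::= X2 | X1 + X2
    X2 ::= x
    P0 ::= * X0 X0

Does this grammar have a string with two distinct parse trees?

Only X0, X1, X2 are reachable from X0; ignoring the rest: The grammar is stratified — X0 handles '*' (left-recursive), X1 handles '+', X2 atoms. Each operator has a fixed associativity and precedence level, so every string has one parse.

Unambiguous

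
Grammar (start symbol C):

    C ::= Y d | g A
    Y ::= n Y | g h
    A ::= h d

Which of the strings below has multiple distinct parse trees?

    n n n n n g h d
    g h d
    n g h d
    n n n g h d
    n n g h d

n n n n n g h d: 1 tree
g h d: 2 trees
n g h d: 1 tree
n n n g h d: 1 tree
n n g h d: 1 tree

g h d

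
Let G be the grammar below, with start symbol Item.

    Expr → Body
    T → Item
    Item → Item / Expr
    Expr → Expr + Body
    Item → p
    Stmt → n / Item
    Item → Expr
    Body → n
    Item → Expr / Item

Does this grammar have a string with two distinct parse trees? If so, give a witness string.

Ambiguous

Witness: n / n

Derivation 1: Item ⇒ Item / Expr ⇒ Expr / Expr ⇒ Body / Expr ⇒ n / Expr ⇒ n / Body ⇒ n / n
Derivation 2: Item ⇒ Expr / Item ⇒ Body / Item ⇒ n / Item ⇒ n / Expr ⇒ n / Body ⇒ n / n

Two distinct leftmost derivations for the same string.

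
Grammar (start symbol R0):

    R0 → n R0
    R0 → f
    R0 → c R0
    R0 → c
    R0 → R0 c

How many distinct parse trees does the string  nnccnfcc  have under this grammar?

Parse trees for nnccnfcc (showing first 6 of 21):
  [R0 n [R0 n [R0 c [R0 c [R0 n [R0 [R0 [R0 f] c] c]]]]]]
  [R0 n [R0 n [R0 c [R0 c [R0 [R0 n [R0 [R0 f] c]] c]]]]]
  [R0 n [R0 n [R0 c [R0 c [R0 [R0 [R0 n [R0 f]] c] c]]]]]
  [R0 n [R0 n [R0 c [R0 [R0 c [R0 n [R0 [R0 f] c]]] c]]]]
  [R0 n [R0 n [R0 c [R0 [R0 c [R0 [R0 n [R0 f]] c]] c]]]]
  [R0 n [R0 n [R0 c [R0 [R0 [R0 c [R0 n [R0 f]]] c] c]]]]

21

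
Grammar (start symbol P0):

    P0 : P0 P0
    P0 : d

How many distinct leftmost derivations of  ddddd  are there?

14

Parse trees for ddddd (showing first 6 of 14):
  [P0 [P0 d] [P0 [P0 d] [P0 [P0 d] [P0 [P0 d] [P0 d]]]]]
  [P0 [P0 d] [P0 [P0 d] [P0 [P0 [P0 d] [P0 d]] [P0 d]]]]
  [P0 [P0 d] [P0 [P0 [P0 d] [P0 d]] [P0 [P0 d] [P0 d]]]]
  [P0 [P0 d] [P0 [P0 [P0 d] [P0 [P0 d] [P0 d]]] [P0 d]]]
  [P0 [P0 d] [P0 [P0 [P0 [P0 d] [P0 d]] [P0 d]] [P0 d]]]
  [P0 [P0 [P0 d] [P0 d]] [P0 [P0 d] [P0 [P0 d] [P0 d]]]]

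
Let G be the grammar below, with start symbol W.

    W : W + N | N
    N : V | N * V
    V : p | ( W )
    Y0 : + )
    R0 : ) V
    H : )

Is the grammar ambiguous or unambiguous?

Unambiguous

(Y0, R0, H are unreachable from W, so their rules don't affect L(W).) The grammar is stratified — W handles '+' (left-recursive), N handles '*', V atoms. Each operator has a fixed associativity and precedence level, so every string has one parse.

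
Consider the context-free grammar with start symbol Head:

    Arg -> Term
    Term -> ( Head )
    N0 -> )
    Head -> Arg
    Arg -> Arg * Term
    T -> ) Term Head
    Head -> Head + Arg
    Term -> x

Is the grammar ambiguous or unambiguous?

Unambiguous

Only Head, Arg, Term are reachable from Head; ignoring the rest: This is a standard precedence ladder (Head over Arg over Term), with each level left-recursive on its own operator ('+' at Head, '*' at Arg). That structure is LR(1), hence unambiguous.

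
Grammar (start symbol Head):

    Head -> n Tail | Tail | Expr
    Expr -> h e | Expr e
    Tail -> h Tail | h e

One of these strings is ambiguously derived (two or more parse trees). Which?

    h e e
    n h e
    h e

h e e: 1 tree
n h e: 1 tree
h e: 2 trees

h e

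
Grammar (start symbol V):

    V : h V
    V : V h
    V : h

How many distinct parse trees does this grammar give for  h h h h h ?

Parse trees for h h h h h (showing first 6 of 16):
  [V h [V h [V h [V h [V h]]]]]
  [V h [V h [V h [V [V h] h]]]]
  [V h [V h [V [V h [V h]] h]]]
  [V h [V h [V [V [V h] h] h]]]
  [V h [V [V h [V h [V h]]] h]]
  [V h [V [V h [V [V h] h]] h]]

16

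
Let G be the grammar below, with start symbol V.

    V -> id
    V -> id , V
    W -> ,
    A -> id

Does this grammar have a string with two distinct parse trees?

Unambiguous

Only V is reachable from V; ignoring the rest: Right-recursive list with a separator: after each atom, whether the separator follows determines the rule. One parse per string.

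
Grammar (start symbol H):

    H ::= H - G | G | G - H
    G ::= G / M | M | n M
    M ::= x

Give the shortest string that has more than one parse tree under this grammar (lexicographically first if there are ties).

length 1: no string has ≥2 trees
length 2: no string has ≥2 trees
length 3: x - x has 2 parse trees

Two derivations of x - x:
  H ⇒ H - G ⇒ G - G ⇒ M - G ⇒ x - G ⇒ x - M ⇒ x - x
  H ⇒ G - H ⇒ M - H ⇒ x - H ⇒ x - G ⇒ x - M ⇒ x - x

x - x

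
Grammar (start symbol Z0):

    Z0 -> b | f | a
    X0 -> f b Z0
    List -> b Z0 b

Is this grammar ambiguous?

(X0, List are unreachable from Z0, so their rules don't affect L(Z0).) Each reachable nonterminal has at most one production per leading terminal, and all productions are right-linear; the derivation is determined token-by-token.

Unambiguous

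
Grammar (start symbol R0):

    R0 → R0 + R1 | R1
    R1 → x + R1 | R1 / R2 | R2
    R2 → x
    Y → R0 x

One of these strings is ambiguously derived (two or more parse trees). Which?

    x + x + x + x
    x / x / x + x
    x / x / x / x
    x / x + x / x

x + x + x + x: 8 trees
x / x / x + x: 1 tree
x / x / x / x: 1 tree
x / x + x / x: 1 tree

x + x + x + x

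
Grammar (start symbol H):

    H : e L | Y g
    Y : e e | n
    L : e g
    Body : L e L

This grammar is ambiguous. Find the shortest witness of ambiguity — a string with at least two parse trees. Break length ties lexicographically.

e e g

length 2: no string has ≥2 trees
length 3: e e g has 2 parse trees

Two derivations of e e g:
  H ⇒ e L ⇒ e e g
  H ⇒ Y g ⇒ e e g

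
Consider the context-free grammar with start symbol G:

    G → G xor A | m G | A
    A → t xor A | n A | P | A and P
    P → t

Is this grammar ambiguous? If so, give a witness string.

Ambiguous

Witness: t xor t

Derivation 1: G ⇒ G xor A ⇒ A xor A ⇒ P xor A ⇒ t xor A ⇒ t xor P ⇒ t xor t
Derivation 2: G ⇒ A ⇒ t xor A ⇒ t xor P ⇒ t xor t

Two distinct leftmost derivations for the same string.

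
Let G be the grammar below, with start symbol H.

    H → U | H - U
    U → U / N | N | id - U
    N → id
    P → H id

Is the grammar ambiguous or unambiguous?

Ambiguous

Witness: id - id

Derivation 1: H ⇒ U ⇒ id - U ⇒ id - N ⇒ id - id
Derivation 2: H ⇒ H - U ⇒ U - U ⇒ N - U ⇒ id - U ⇒ id - N ⇒ id - id

Two distinct leftmost derivations for the same string.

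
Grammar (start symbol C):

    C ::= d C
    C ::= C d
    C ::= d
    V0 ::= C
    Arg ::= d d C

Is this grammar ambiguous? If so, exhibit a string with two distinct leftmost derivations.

Ambiguous

Witness: d d

Derivation 1: C ⇒ d C ⇒ d d
Derivation 2: C ⇒ C d ⇒ d d

Two distinct leftmost derivations for the same string.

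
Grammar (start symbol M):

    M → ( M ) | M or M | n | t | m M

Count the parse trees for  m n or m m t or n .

Parse trees for m n or m m t or n (showing first 6 of 9):
  [M [M m [M n]] or [M [M m [M m [M t]]] or [M n]]]
  [M [M m [M n]] or [M m [M [M m [M t]] or [M n]]]]
  [M [M m [M n]] or [M m [M m [M [M t] or [M n]]]]]
  [M [M [M m [M n]] or [M m [M m [M t]]]] or [M n]]
  [M [M m [M [M n] or [M m [M m [M t]]]]] or [M n]]
  [M m [M [M n] or [M [M m [M m [M t]]] or [M n]]]]

9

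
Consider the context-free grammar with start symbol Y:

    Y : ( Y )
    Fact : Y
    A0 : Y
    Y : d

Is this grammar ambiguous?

Unambiguous

(Fact, A0 are unreachable from Y, so their rules don't affect L(Y).) Each string is a nest of matched brackets around a single atom. An opening bracket forces the recursive rule; an atom forces the base rule.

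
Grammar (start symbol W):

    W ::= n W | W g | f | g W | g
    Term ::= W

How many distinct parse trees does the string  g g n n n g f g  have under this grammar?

7

Parse trees for g g n n n g f g:
  [W [W g [W g [W n [W n [W n [W g [W f]]]]]]] g]
  [W g [W [W g [W n [W n [W n [W g [W f]]]]]] g]]
  [W g [W g [W n [W n [W n [W [W g [W f]] g]]]]]]
  [W g [W g [W n [W n [W n [W g [W [W f] g]]]]]]]
  [W g [W g [W n [W n [W [W n [W g [W f]]] g]]]]]
  [W g [W g [W n [W [W n [W n [W g [W f]]]] g]]]]
  [W g [W g [W [W n [W n [W n [W g [W f]]]]] g]]]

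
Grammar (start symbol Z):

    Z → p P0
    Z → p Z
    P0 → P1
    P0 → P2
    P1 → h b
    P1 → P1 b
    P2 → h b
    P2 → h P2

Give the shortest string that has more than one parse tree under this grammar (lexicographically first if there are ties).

length 3: p h b has 2 parse trees

Two derivations of p h b:
  Z ⇒ p P0 ⇒ p P1 ⇒ p h b
  Z ⇒ p P0 ⇒ p P2 ⇒ p h b

p h b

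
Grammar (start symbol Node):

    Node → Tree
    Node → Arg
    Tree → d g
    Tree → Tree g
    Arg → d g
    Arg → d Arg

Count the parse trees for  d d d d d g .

Parse trees for d d d d d g:
  [Node [Arg d [Arg d [Arg d [Arg d [Arg d g]]]]]]

1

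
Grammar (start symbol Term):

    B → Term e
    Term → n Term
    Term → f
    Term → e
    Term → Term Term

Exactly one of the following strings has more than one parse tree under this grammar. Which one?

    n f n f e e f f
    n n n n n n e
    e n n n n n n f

n f n f e e f f: 255 trees
n n n n n n e: 1 tree
e n n n n n n f: 1 tree

n f n f e e f f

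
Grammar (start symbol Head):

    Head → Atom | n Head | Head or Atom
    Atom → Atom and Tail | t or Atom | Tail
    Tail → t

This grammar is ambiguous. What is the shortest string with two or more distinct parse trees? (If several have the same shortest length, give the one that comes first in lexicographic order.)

t or t

length 1: no string has ≥2 trees
length 2: no string has ≥2 trees
length 3: t or t has 2 parse trees

Two derivations of t or t:
  Head ⇒ Atom ⇒ t or Atom ⇒ t or Tail ⇒ t or t
  Head ⇒ Head or Atom ⇒ Atom or Atom ⇒ Tail or Atom ⇒ t or Atom ⇒ t or Tail ⇒ t or t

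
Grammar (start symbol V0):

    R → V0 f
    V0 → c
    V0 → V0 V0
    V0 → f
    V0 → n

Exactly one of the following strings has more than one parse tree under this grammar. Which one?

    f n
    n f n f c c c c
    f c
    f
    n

f n: 1 tree
n f n f c c c c: 429 trees
f c: 1 tree
f: 1 tree
n: 1 tree

n f n f c c c c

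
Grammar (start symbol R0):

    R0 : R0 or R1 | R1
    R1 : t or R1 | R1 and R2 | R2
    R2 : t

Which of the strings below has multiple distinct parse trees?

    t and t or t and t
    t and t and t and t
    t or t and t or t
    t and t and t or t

t and t or t and t: 1 tree
t and t and t and t: 1 tree
t or t and t or t: 3 trees
t and t and t or t: 1 tree

t or t and t or t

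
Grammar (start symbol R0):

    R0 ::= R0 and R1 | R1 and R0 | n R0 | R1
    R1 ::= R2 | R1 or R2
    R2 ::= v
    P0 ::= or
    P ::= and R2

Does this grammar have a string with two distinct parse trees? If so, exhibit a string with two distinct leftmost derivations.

Witness: v and v

Derivation 1: R0 ⇒ R0 and R1 ⇒ R1 and R1 ⇒ R2 and R1 ⇒ v and R1 ⇒ v and R2 ⇒ v and v
Derivation 2: R0 ⇒ R1 and R0 ⇒ R2 and R0 ⇒ v and R0 ⇒ v and R1 ⇒ v and R2 ⇒ v and v

Two distinct leftmost derivations for the same string.

Ambiguous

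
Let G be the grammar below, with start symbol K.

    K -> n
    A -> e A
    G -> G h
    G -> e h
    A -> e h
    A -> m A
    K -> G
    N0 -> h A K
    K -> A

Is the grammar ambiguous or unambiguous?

Ambiguous

Witness: e h

Derivation 1: K ⇒ G ⇒ e h
Derivation 2: K ⇒ A ⇒ e h

Two distinct leftmost derivations for the same string.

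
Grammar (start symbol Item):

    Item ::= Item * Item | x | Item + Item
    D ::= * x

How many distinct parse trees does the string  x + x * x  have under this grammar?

2

Parse trees for x + x * x:
  [Item [Item [Item x] + [Item x]] * [Item x]]
  [Item [Item x] + [Item [Item x] * [Item x]]]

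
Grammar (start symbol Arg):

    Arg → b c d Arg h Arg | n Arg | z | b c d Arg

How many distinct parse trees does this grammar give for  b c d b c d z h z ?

2

Parse trees for b c d b c d z h z:
  [Arg b c d [Arg b c d [Arg z]] h [Arg z]]
  [Arg b c d [Arg b c d [Arg z] h [Arg z]]]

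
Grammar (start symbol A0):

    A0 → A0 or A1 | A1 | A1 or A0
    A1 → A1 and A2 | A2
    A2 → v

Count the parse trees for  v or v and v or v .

4

Parse trees for v or v and v or v:
  [A0 [A0 [A0 [A1 [A2 v]]] or [A1 [A1 [A2 v]] and [A2 v]]] or [A1 [A2 v]]]
  [A0 [A0 [A1 [A2 v]] or [A0 [A1 [A1 [A2 v]] and [A2 v]]]] or [A1 [A2 v]]]
  [A0 [A1 [A2 v]] or [A0 [A0 [A1 [A1 [A2 v]] and [A2 v]]] or [A1 [A2 v]]]]
  [A0 [A1 [A2 v]] or [A0 [A1 [A1 [A2 v]] and [A2 v]] or [A0 [A1 [A2 v]]]]]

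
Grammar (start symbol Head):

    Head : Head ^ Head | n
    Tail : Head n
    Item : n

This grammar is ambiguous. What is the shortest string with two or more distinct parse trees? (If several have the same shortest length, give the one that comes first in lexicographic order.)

length 1: no string has ≥2 trees
length 3: no string has ≥2 trees
length 5: n ^ n ^ n has 2 parse trees

Two derivations of n ^ n ^ n:
  Head ⇒ Head ^ Head ⇒ Head ^ Head ^ Head ⇒ n ^ Head ^ Head ⇒ n ^ n ^ Head ⇒ n ^ n ^ n
  Head ⇒ Head ^ Head ⇒ n ^ Head ⇒ n ^ Head ^ Head ⇒ n ^ n ^ Head ⇒ n ^ n ^ n

n ^ n ^ n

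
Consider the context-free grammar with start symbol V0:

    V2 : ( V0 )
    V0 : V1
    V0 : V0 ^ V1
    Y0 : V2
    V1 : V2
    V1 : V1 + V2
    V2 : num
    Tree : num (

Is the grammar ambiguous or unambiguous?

Unambiguous

Only V0, V1, V2 are reachable from V0; ignoring the rest: This is a standard precedence ladder (V0 over V1 over V2), with each level left-recursive on its own operator ('^' at V0, '+' at V1). That structure is LR(1), hence unambiguous.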